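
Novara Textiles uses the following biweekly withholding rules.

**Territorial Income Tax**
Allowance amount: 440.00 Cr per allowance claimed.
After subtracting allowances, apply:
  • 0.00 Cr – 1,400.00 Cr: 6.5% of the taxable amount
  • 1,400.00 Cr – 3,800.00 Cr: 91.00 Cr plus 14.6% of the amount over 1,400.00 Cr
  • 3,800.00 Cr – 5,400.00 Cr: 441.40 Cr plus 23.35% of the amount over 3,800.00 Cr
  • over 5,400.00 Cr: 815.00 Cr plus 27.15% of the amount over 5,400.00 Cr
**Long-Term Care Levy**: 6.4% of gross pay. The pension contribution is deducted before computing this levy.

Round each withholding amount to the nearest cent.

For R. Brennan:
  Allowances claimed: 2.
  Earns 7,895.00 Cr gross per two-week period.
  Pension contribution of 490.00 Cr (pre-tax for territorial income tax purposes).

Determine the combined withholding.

Territorial Income Tax: taxable = 7,895.00 Cr − 490.00 Cr − 2×440.00 Cr = 6,525.00 Cr
  815.00 Cr + 27.15% × (6,525.00 Cr − 5,400.00 Cr) = 815.00 Cr + 27.15% × 1,125.00 Cr = 1,120.44 Cr
Long-Term Care Levy: 6.4% × 7,405.00 Cr = 473.92 Cr
Total: 1,120.44 Cr + 473.92 Cr = 1,594.36 Cr

1,594.36 Cr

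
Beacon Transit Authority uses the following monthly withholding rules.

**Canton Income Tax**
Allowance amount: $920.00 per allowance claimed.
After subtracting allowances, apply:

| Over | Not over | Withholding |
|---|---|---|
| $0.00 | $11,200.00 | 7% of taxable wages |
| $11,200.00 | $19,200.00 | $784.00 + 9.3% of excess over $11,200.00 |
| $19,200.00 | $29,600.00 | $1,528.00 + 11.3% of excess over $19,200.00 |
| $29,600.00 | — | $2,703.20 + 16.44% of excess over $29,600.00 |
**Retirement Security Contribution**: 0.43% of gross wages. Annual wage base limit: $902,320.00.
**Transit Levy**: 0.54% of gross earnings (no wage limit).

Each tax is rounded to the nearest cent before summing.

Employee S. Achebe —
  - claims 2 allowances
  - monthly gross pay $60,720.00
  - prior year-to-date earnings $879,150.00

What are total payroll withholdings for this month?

Canton Income Tax: taxable = $60,720.00 − 2×$920.00 = $58,880.00
  $2,703.20 + 16.44% × ($58,880.00 − $29,600.00) = $2,703.20 + 16.44% × $29,280.00 = $7,516.83
Retirement Security Contribution: cap $902,320.00 − YTD $879,150.00 = $23,170.00 subject; 0.43% × $23,170.00 = $99.63
Transit Levy: 0.54% × $60,720.00 = $327.89
Total: $7,516.83 + $99.63 + $327.89 = $7,944.35

$7,944.35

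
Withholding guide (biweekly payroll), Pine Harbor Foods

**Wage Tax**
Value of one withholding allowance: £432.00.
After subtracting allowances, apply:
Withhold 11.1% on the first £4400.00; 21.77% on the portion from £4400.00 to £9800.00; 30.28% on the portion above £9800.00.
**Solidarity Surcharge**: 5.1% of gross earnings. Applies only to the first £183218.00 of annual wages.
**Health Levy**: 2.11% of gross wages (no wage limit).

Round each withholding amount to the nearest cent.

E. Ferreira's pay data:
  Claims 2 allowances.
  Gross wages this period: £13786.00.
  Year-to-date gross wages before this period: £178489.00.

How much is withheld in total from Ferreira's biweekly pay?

£3141.38

Wage Tax: taxable = £13786.00 − 2×£432.00 = £12922.00
  £1663.98 + 30.28% × (£12922.00 − £9800.00) = £1663.98 + 30.28% × £3122.00 = £2609.32
Solidarity Surcharge: cap £183218.00 − YTD £178489.00 = £4729.00 subject; 5.1% × £4729.00 = £241.18
Health Levy: 2.11% × £13786.00 = £290.88
Total: £2609.32 + £241.18 + £290.88 = £3141.38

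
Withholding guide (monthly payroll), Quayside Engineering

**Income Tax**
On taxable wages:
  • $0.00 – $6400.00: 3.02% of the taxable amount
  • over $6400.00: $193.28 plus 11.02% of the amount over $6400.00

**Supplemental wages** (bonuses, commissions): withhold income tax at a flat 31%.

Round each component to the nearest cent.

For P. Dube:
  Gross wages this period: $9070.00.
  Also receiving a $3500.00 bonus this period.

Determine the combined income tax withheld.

Income Tax: taxable = $9070.00
  $193.28 + 11.02% × ($9070.00 − $6400.00) = $193.28 + 11.02% × $2670.00 = $487.51
Supplemental (31% flat on bonus): 31% × $3500.00 = $1085.00
Total income tax: $487.51 + $1085.00 = $1572.51

$1572.51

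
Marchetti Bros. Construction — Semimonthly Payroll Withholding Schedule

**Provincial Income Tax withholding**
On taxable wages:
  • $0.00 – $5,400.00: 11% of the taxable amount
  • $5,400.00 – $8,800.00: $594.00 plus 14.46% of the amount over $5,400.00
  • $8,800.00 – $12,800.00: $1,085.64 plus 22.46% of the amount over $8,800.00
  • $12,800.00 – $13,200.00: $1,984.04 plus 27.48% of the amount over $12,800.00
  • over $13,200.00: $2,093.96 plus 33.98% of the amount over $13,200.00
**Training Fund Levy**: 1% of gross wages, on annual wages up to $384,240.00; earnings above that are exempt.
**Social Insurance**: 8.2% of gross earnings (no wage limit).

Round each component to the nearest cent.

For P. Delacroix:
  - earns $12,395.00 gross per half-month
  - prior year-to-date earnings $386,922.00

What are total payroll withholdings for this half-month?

Provincial Income Tax: taxable = $12,395.00
  $1,085.64 + 22.46% × ($12,395.00 − $8,800.00) = $1,085.64 + 22.46% × $3,595.00 = $1,893.08
Training Fund Levy: YTD $386,922.00 ≥ cap $384,240.00 → $0.00
Social Insurance: 8.2% × $12,395.00 = $1,016.39
Total: $1,893.08 + $0.00 + $1,016.39 = $2,909.47

$2,909.47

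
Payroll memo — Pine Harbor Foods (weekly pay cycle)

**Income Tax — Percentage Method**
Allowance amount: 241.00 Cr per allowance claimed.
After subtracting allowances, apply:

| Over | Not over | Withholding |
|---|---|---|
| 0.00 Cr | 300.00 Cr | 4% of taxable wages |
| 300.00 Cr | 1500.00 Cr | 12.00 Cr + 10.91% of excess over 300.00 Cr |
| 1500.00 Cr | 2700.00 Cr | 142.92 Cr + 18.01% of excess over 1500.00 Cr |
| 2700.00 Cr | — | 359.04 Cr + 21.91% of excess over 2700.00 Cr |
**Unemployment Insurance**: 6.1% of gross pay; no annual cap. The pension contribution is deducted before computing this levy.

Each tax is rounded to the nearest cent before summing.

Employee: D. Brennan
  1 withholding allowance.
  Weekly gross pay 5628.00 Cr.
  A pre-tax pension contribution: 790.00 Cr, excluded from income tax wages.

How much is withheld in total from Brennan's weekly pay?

Income Tax: taxable = 5628.00 Cr − 790.00 Cr − 1×241.00 Cr = 4597.00 Cr
  359.04 Cr + 21.91% × (4597.00 Cr − 2700.00 Cr) = 359.04 Cr + 21.91% × 1897.00 Cr = 774.67 Cr
Unemployment Insurance: 6.1% × 4838.00 Cr = 295.12 Cr
Total: 774.67 Cr + 295.12 Cr = 1069.79 Cr

1069.79 Cr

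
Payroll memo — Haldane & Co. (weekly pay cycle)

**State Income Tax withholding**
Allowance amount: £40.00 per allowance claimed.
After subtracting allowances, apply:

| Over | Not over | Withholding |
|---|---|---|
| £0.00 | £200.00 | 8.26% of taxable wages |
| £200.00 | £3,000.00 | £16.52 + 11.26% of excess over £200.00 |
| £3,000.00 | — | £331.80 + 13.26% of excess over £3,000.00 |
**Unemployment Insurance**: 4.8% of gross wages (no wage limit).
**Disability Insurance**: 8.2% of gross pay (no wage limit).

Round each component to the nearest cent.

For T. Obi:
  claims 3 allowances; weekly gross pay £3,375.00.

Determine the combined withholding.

State Income Tax: taxable = £3,375.00 − 3×£40.00 = £3,255.00
  £331.80 + 13.26% × (£3,255.00 − £3,000.00) = £331.80 + 13.26% × £255.00 = £365.61
Unemployment Insurance: 4.8% × £3,375.00 = £162.00
Disability Insurance: 8.2% × £3,375.00 = £276.75
Total: £365.61 + £162.00 + £276.75 = £804.36

£804.36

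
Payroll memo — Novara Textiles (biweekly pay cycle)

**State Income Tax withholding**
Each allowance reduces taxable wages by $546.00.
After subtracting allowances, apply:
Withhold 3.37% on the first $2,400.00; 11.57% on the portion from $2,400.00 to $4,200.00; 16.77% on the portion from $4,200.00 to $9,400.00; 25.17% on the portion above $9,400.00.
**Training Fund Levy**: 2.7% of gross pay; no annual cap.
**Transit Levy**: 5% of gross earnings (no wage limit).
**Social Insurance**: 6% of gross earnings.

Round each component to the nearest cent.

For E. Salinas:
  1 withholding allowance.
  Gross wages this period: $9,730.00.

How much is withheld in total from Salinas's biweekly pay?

$2,457.97

State Income Tax: taxable = $9,730.00 − 1×$546.00 = $9,184.00
  $289.14 + 16.77% × ($9,184.00 − $4,200.00) = $289.14 + 16.77% × $4,984.00 = $1,124.96
Training Fund Levy: 2.7% × $9,730.00 = $262.71
Transit Levy: 5% × $9,730.00 = $486.50
Social Insurance: 6% × $9,730.00 = $583.80
Total: $1,124.96 + $262.71 + $486.50 + $583.80 = $2,457.97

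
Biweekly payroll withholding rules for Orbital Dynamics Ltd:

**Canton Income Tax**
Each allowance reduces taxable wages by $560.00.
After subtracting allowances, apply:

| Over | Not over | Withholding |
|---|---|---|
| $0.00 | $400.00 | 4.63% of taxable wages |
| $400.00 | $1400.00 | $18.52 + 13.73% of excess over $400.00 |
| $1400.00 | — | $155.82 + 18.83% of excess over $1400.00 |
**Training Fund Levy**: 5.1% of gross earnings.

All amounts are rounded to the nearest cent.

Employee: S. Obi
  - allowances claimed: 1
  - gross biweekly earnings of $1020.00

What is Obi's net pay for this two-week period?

$941.22

Canton Income Tax: taxable = $1020.00 − 1×$560.00 = $460.00
  $18.52 + 13.73% × ($460.00 − $400.00) = $18.52 + 13.73% × $60.00 = $26.76
Training Fund Levy: 5.1% × $1020.00 = $52.02
Total withheld: $26.76 + $52.02 = $78.78
Net pay: $1020.00 − $78.78 = $941.22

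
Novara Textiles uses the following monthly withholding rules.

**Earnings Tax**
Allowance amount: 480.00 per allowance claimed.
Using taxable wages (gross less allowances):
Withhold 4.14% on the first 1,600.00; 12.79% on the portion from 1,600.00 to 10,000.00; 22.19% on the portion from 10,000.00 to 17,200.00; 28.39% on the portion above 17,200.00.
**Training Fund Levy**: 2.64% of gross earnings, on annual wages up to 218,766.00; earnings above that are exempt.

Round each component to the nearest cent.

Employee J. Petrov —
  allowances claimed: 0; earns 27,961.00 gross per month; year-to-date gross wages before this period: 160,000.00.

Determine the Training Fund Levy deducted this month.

738.17

Training Fund Levy: 2.64% × 27,961.00 = 738.17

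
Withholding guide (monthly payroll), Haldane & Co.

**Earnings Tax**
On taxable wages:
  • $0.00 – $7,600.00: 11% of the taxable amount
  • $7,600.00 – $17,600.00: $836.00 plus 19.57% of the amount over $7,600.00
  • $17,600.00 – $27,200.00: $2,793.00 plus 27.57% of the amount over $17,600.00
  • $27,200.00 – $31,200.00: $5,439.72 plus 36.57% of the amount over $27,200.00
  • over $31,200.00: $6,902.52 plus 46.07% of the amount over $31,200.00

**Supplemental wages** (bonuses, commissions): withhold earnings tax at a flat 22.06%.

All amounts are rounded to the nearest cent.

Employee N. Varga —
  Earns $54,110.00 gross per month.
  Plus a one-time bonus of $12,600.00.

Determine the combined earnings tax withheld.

Earnings Tax: taxable = $54,110.00
  $6,902.52 + 46.07% × ($54,110.00 − $31,200.00) = $6,902.52 + 46.07% × $22,910.00 = $17,457.16
Supplemental (22.06% flat on bonus): 22.06% × $12,600.00 = $2,779.56
Total earnings tax: $17,457.16 + $2,779.56 = $20,236.72

$20,236.72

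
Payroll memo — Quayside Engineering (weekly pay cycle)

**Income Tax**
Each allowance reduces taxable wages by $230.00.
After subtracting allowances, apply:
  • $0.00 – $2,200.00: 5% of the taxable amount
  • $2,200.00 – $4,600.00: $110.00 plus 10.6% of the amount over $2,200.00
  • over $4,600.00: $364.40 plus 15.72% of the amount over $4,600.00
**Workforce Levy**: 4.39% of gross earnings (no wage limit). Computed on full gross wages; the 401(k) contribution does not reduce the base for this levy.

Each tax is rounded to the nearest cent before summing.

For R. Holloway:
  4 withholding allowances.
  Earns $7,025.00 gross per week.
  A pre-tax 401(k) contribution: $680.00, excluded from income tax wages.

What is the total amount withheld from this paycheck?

$802.49

Income Tax: taxable = $7,025.00 − $680.00 − 4×$230.00 = $5,425.00
  $364.40 + 15.72% × ($5,425.00 − $4,600.00) = $364.40 + 15.72% × $825.00 = $494.09
Workforce Levy: 4.39% × $7,025.00 = $308.40
Total: $494.09 + $308.40 = $802.49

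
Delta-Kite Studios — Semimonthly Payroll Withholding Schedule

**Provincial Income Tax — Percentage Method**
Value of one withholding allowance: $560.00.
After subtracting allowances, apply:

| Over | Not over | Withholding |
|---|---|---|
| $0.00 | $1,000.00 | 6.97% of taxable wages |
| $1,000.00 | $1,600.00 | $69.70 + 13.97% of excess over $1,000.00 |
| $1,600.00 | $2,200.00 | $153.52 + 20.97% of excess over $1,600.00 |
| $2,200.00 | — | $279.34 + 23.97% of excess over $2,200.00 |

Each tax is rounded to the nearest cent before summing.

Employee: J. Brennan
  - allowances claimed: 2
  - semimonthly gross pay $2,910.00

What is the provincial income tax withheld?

Provincial Income Tax: taxable = $2,910.00 − 2×$560.00 = $1,790.00
  $153.52 + 20.97% × ($1,790.00 − $1,600.00) = $153.52 + 20.97% × $190.00 = $193.36

$193.36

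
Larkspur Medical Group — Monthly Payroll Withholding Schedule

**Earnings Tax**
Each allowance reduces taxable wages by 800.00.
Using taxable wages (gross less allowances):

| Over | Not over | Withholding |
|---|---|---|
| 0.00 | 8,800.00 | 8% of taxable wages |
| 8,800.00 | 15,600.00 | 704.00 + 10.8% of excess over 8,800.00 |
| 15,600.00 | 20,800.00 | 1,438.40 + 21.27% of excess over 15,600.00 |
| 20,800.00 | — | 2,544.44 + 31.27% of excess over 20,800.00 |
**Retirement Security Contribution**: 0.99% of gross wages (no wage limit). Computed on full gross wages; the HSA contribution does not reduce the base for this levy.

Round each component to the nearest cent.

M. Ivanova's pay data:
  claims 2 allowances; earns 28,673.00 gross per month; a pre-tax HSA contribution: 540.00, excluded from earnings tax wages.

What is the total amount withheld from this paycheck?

Earnings Tax: taxable = 28,673.00 − 540.00 − 2×800.00 = 26,533.00
  2,544.44 + 31.27% × (26,533.00 − 20,800.00) = 2,544.44 + 31.27% × 5,733.00 = 4,337.15
Retirement Security Contribution: 0.99% × 28,673.00 = 283.86
Total: 4,337.15 + 283.86 = 4,621.01

4,621.01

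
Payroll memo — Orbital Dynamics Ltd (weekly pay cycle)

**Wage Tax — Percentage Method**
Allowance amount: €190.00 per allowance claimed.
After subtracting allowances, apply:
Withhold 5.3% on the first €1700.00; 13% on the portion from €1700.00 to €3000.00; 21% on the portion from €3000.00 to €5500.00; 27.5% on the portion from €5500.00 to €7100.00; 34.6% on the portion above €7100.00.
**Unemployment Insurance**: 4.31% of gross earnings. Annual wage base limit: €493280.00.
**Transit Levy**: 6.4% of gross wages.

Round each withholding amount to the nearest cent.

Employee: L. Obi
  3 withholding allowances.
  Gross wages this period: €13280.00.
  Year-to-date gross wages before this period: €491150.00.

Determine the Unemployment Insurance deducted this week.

€91.80

Unemployment Insurance: cap €493280.00 − YTD €491150.00 = €2130.00 subject; 4.31% × €2130.00 = €91.80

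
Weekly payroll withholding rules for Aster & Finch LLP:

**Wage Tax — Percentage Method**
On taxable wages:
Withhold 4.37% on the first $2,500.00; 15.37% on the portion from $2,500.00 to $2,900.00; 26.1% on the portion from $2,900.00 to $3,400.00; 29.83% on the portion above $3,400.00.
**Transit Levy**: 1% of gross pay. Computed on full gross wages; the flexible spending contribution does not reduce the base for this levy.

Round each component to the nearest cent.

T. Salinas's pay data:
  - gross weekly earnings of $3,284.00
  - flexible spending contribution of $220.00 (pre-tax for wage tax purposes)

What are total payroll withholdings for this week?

$246.37

Wage Tax: taxable = $3,284.00 − $220.00 = $3,064.00
  $170.73 + 26.1% × ($3,064.00 − $2,900.00) = $170.73 + 26.1% × $164.00 = $213.53
Transit Levy: 1% × $3,284.00 = $32.84
Total: $213.53 + $32.84 = $246.37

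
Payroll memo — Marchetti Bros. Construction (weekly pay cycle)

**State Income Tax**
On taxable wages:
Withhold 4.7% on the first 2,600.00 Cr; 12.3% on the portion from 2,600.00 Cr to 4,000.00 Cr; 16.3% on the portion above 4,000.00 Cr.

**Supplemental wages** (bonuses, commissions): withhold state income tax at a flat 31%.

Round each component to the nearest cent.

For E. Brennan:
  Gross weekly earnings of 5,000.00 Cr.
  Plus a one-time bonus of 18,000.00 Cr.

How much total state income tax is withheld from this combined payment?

6,037.40 Cr

State Income Tax: taxable = 5,000.00 Cr
  294.40 Cr + 16.3% × (5,000.00 Cr − 4,000.00 Cr) = 294.40 Cr + 16.3% × 1,000.00 Cr = 457.40 Cr
Supplemental (31% flat on bonus): 31% × 18,000.00 Cr = 5,580.00 Cr
Total state income tax: 457.40 Cr + 5,580.00 Cr = 6,037.40 Cr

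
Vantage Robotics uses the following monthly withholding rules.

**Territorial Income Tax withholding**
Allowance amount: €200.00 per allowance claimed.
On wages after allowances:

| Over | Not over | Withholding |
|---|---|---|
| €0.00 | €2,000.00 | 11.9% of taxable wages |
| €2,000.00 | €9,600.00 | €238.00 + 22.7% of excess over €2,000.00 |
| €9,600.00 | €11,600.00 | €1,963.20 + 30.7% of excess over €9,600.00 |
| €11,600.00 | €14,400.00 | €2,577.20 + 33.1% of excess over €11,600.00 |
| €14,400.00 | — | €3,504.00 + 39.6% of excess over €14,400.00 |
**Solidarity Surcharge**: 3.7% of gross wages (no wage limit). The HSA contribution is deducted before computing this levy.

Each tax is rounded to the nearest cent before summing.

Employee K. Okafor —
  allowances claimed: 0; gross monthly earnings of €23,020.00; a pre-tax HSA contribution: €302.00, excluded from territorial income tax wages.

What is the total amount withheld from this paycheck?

€7,638.50

Territorial Income Tax: taxable = €23,020.00 − €302.00 = €22,718.00
  €3,504.00 + 39.6% × (€22,718.00 − €14,400.00) = €3,504.00 + 39.6% × €8,318.00 = €6,797.93
Solidarity Surcharge: 3.7% × €22,718.00 = €840.57
Total: €6,797.93 + €840.57 = €7,638.50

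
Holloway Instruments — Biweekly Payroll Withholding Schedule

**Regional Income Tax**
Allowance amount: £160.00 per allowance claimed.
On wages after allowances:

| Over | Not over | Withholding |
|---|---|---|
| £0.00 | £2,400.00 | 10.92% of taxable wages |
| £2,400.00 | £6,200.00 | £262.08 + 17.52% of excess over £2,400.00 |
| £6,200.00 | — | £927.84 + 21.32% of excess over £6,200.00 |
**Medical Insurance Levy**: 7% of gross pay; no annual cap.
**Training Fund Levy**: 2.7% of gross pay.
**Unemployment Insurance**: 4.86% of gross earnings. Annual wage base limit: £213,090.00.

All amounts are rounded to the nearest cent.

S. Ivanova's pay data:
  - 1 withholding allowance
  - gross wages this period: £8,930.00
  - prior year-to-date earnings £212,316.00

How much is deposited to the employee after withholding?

£6,550.41

Regional Income Tax: taxable = £8,930.00 − 1×£160.00 = £8,770.00
  £927.84 + 21.32% × (£8,770.00 − £6,200.00) = £927.84 + 21.32% × £2,570.00 = £1,475.76
Medical Insurance Levy: 7% × £8,930.00 = £625.10
Training Fund Levy: 2.7% × £8,930.00 = £241.11
Unemployment Insurance: cap £213,090.00 − YTD £212,316.00 = £774.00 subject; 4.86% × £774.00 = £37.62
Total withheld: £1,475.76 + £625.10 + £241.11 + £37.62 = £2,379.59
Net pay: £8,930.00 − £2,379.59 = £6,550.41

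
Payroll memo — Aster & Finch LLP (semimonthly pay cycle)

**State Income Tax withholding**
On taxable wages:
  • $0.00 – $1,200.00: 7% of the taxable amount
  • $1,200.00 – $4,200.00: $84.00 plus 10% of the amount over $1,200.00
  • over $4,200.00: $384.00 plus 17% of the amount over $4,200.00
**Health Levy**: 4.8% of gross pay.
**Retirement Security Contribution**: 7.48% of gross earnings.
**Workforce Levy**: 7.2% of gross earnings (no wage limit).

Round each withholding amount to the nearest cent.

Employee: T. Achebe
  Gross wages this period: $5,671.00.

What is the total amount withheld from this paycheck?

$1,738.78

State Income Tax: taxable = $5,671.00
  $384.00 + 17% × ($5,671.00 − $4,200.00) = $384.00 + 17% × $1,471.00 = $634.07
Health Levy: 4.8% × $5,671.00 = $272.21
Retirement Security Contribution: 7.48% × $5,671.00 = $424.19
Workforce Levy: 7.2% × $5,671.00 = $408.31
Total: $634.07 + $272.21 + $424.19 + $408.31 = $1,738.78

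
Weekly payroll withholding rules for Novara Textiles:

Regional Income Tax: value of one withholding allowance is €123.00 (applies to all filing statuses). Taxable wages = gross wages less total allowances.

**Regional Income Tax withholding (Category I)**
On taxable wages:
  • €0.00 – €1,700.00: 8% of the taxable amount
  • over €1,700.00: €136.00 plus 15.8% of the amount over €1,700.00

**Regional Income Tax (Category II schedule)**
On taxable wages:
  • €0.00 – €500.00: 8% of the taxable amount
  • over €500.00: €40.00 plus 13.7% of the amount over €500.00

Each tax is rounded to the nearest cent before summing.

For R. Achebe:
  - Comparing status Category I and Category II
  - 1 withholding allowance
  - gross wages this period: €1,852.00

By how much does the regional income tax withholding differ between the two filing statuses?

€67.79

Regional Income Tax (Category I): taxable = €1,852.00 − 1×€123.00 = €1,729.00
  €136.00 + 15.8% × (€1,729.00 − €1,700.00) = €136.00 + 15.8% × €29.00 = €140.58
Regional Income Tax (Category II): taxable = €1,852.00 − 1×€123.00 = €1,729.00
  €40.00 + 13.7% × (€1,729.00 − €500.00) = €40.00 + 13.7% × €1,229.00 = €208.37
Difference: |€140.58 − €208.37| = €67.79 (higher under Category II)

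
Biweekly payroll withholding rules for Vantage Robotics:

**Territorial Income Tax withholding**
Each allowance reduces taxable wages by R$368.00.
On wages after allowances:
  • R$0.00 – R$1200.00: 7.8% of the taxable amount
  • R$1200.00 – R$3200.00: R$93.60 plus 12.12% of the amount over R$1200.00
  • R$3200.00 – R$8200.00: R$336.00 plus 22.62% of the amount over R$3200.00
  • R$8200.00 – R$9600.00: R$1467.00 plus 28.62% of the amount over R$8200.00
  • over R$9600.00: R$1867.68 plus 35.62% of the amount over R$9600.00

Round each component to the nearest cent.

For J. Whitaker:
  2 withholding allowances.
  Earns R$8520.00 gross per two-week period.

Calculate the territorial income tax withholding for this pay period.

R$1372.90

Territorial Income Tax: taxable = R$8520.00 − 2×R$368.00 = R$7784.00
  R$336.00 + 22.62% × (R$7784.00 − R$3200.00) = R$336.00 + 22.62% × R$4584.00 = R$1372.90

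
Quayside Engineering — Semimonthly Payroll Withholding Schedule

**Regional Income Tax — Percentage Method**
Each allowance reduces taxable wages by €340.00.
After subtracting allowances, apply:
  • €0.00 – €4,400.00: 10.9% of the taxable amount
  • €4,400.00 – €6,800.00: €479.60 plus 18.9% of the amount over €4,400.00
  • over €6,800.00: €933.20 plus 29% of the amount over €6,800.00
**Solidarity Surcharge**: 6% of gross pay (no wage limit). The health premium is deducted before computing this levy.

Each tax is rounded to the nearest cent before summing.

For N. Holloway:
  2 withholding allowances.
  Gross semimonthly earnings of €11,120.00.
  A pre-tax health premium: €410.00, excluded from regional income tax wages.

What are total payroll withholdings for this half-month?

Regional Income Tax: taxable = €11,120.00 − €410.00 − 2×€340.00 = €10,030.00
  €933.20 + 29% × (€10,030.00 − €6,800.00) = €933.20 + 29% × €3,230.00 = €1,869.90
Solidarity Surcharge: 6% × €10,710.00 = €642.60
Total: €1,869.90 + €642.60 = €2,512.50

€2,512.50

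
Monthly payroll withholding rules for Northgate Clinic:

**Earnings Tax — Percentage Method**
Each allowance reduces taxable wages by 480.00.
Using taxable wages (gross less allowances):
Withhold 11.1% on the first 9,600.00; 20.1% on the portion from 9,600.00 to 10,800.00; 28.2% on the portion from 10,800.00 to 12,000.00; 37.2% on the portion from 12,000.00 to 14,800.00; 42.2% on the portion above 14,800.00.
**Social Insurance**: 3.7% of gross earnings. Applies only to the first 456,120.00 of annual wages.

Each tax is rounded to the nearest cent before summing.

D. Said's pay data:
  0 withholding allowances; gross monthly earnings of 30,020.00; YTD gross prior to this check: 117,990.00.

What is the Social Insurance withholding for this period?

1,110.74

Social Insurance: 3.7% × 30,020.00 = 1,110.74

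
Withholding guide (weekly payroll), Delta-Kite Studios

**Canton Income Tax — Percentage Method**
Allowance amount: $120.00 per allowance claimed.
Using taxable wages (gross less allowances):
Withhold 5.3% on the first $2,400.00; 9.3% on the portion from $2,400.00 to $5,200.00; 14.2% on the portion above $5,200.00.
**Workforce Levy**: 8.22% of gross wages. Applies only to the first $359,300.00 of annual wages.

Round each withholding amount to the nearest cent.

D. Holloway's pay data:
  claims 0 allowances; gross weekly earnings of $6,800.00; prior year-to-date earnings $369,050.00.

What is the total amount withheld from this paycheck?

$614.80

Canton Income Tax: taxable = $6,800.00
  $387.60 + 14.2% × ($6,800.00 − $5,200.00) = $387.60 + 14.2% × $1,600.00 = $614.80
Workforce Levy: YTD $369,050.00 ≥ cap $359,300.00 → $0.00
Total: $614.80 + $0.00 = $614.80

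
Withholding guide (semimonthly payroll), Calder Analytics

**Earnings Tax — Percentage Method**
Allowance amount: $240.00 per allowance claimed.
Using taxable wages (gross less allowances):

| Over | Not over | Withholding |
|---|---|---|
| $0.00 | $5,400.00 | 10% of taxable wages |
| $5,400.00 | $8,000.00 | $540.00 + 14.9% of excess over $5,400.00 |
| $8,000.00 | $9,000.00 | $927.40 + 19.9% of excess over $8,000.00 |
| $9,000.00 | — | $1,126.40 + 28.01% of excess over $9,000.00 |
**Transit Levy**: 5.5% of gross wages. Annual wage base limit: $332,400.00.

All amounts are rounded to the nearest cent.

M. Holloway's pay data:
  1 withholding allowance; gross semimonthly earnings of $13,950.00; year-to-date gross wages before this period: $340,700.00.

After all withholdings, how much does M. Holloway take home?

Earnings Tax: taxable = $13,950.00 − 1×$240.00 = $13,710.00
  $1,126.40 + 28.01% × ($13,710.00 − $9,000.00) = $1,126.40 + 28.01% × $4,710.00 = $2,445.67
Transit Levy: YTD $340,700.00 ≥ cap $332,400.00 → $0.00
Total withheld: $2,445.67 + $0.00 = $2,445.67
Net pay: $13,950.00 − $2,445.67 = $11,504.33

$11,504.33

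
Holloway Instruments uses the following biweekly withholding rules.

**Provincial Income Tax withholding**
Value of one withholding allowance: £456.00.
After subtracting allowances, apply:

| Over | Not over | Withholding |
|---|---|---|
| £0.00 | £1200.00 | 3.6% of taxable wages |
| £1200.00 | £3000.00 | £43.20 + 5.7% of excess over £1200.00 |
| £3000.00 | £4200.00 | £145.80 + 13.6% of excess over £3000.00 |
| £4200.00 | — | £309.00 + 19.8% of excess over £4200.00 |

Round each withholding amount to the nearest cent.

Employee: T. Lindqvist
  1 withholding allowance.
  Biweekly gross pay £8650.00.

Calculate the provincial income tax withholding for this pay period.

£1099.81

Provincial Income Tax: taxable = £8650.00 − 1×£456.00 = £8194.00
  £309.00 + 19.8% × (£8194.00 − £4200.00) = £309.00 + 19.8% × £3994.00 = £1099.81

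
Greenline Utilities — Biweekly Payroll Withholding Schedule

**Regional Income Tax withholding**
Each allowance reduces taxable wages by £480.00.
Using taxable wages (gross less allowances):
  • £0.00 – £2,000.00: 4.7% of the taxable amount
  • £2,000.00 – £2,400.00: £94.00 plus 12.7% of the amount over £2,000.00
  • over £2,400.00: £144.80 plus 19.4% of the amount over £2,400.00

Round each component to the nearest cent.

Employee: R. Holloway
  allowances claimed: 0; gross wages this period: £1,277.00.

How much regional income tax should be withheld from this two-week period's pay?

£60.02

Regional Income Tax: taxable = £1,277.00
  4.7% × £1,277.00 = £60.02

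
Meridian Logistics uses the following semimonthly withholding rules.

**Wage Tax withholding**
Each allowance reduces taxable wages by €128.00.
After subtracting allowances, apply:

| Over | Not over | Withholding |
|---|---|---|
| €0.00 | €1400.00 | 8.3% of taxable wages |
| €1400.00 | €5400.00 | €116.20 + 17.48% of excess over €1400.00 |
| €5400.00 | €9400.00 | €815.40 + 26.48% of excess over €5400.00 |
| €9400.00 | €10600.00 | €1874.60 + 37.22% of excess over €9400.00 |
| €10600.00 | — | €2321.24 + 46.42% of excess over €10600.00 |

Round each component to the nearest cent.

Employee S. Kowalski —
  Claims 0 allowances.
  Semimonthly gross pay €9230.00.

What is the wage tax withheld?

Wage Tax: taxable = €9230.00
  €815.40 + 26.48% × (€9230.00 − €5400.00) = €815.40 + 26.48% × €3830.00 = €1829.58

€1829.58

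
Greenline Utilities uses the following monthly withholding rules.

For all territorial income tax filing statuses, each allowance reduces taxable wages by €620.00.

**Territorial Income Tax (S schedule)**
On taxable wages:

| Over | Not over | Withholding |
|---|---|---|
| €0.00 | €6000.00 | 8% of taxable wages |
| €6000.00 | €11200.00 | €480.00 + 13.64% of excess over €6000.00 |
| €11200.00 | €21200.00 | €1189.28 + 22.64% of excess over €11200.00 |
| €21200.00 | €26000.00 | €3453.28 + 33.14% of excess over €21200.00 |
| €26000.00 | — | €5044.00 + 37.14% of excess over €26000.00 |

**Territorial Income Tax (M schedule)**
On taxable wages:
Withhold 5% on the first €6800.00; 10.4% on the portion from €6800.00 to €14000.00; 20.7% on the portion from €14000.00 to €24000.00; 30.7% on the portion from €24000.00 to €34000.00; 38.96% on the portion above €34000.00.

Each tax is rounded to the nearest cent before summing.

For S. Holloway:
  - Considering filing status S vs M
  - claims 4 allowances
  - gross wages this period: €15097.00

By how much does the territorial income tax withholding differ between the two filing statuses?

€565.12

Territorial Income Tax (S): taxable = €15097.00 − 4×€620.00 = €12617.00
  €1189.28 + 22.64% × (€12617.00 − €11200.00) = €1189.28 + 22.64% × €1417.00 = €1510.09
Territorial Income Tax (M): taxable = €15097.00 − 4×€620.00 = €12617.00
  €340.00 + 10.4% × (€12617.00 − €6800.00) = €340.00 + 10.4% × €5817.00 = €944.97
Difference: |€1510.09 − €944.97| = €565.12 (higher under S)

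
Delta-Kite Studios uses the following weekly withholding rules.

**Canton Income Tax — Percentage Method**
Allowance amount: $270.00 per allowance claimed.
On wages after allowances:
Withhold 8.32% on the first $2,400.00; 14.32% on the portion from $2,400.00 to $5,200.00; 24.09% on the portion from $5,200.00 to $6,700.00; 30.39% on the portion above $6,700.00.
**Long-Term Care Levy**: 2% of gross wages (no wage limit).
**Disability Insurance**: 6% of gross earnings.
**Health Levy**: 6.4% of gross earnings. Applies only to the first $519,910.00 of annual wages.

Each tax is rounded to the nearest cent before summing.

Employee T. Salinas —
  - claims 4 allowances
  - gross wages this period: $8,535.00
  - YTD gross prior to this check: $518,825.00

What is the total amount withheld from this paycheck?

$1,943.67

Canton Income Tax: taxable = $8,535.00 − 4×$270.00 = $7,455.00
  $961.99 + 30.39% × ($7,455.00 − $6,700.00) = $961.99 + 30.39% × $755.00 = $1,191.43
Long-Term Care Levy: 2% × $8,535.00 = $170.70
Disability Insurance: 6% × $8,535.00 = $512.10
Health Levy: cap $519,910.00 − YTD $518,825.00 = $1,085.00 subject; 6.4% × $1,085.00 = $69.44
Total: $1,191.43 + $170.70 + $512.10 + $69.44 = $1,943.67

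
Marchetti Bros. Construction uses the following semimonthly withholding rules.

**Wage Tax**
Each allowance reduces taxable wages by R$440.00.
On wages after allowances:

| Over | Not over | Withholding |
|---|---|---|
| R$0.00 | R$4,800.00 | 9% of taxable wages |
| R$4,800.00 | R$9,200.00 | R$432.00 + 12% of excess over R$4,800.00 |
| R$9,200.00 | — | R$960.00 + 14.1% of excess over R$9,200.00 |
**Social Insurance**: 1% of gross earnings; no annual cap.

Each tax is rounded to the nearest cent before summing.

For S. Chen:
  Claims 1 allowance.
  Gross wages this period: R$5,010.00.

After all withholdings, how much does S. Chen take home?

R$4,548.60

Wage Tax: taxable = R$5,010.00 − 1×R$440.00 = R$4,570.00
  9% × R$4,570.00 = R$411.30
Social Insurance: 1% × R$5,010.00 = R$50.10
Total withheld: R$411.30 + R$50.10 = R$461.40
Net pay: R$5,010.00 − R$461.40 = R$4,548.60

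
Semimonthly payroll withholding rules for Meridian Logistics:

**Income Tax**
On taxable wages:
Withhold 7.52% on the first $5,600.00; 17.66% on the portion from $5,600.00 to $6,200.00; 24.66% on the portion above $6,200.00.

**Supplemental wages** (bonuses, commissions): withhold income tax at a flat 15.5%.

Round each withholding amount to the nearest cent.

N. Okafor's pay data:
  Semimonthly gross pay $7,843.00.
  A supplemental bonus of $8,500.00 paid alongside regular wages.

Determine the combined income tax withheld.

$2,249.74

Income Tax: taxable = $7,843.00
  $527.08 + 24.66% × ($7,843.00 − $6,200.00) = $527.08 + 24.66% × $1,643.00 = $932.24
Supplemental (15.5% flat on bonus): 15.5% × $8,500.00 = $1,317.50
Total income tax: $932.24 + $1,317.50 = $2,249.74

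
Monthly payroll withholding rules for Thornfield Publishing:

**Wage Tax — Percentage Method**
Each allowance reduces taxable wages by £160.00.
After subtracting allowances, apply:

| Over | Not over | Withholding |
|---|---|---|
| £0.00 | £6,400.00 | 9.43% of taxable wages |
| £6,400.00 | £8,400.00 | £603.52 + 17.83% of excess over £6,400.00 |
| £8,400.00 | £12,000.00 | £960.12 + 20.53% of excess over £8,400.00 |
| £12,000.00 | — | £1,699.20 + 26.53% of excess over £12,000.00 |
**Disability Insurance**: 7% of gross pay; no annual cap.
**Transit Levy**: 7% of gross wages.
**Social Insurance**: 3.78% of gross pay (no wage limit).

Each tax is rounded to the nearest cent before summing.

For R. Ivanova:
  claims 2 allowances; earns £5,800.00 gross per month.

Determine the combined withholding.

Wage Tax: taxable = £5,800.00 − 2×£160.00 = £5,480.00
  9.43% × £5,480.00 = £516.76
Disability Insurance: 7% × £5,800.00 = £406.00
Transit Levy: 7% × £5,800.00 = £406.00
Social Insurance: 3.78% × £5,800.00 = £219.24
Total: £516.76 + £406.00 + £406.00 + £219.24 = £1,548.00

£1,548.00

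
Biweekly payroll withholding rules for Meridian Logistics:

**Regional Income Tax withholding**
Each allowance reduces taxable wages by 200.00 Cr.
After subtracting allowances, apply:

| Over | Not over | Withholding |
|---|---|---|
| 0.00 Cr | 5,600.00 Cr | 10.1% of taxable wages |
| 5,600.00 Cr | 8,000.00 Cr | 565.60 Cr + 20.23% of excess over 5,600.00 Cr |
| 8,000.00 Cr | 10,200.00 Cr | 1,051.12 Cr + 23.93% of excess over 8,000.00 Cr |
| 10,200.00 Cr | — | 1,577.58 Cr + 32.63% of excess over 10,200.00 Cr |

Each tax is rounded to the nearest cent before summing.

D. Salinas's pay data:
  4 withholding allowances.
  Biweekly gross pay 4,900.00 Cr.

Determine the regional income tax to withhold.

Regional Income Tax: taxable = 4,900.00 Cr − 4×200.00 Cr = 4,100.00 Cr
  10.1% × 4,100.00 Cr = 414.10 Cr

414.10 Cr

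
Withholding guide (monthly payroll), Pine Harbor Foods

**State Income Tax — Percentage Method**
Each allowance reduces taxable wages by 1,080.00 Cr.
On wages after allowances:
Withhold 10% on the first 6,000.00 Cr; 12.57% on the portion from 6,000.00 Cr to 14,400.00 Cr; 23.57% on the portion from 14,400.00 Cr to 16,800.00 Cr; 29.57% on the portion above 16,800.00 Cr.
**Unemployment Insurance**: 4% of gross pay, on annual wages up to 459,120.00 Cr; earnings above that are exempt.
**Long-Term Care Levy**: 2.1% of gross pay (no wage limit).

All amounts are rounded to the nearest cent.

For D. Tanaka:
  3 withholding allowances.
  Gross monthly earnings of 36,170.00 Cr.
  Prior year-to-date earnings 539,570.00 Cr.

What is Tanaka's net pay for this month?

State Income Tax: taxable = 36,170.00 Cr − 3×1,080.00 Cr = 32,930.00 Cr
  2,221.56 Cr + 29.57% × (32,930.00 Cr − 16,800.00 Cr) = 2,221.56 Cr + 29.57% × 16,130.00 Cr = 6,991.20 Cr
Unemployment Insurance: YTD 539,570.00 Cr ≥ cap 459,120.00 Cr → 0.00 Cr
Long-Term Care Levy: 2.1% × 36,170.00 Cr = 759.57 Cr
Total withheld: 6,991.20 Cr + 0.00 Cr + 759.57 Cr = 7,750.77 Cr
Net pay: 36,170.00 Cr − 7,750.77 Cr = 28,419.23 Cr

28,419.23 Cr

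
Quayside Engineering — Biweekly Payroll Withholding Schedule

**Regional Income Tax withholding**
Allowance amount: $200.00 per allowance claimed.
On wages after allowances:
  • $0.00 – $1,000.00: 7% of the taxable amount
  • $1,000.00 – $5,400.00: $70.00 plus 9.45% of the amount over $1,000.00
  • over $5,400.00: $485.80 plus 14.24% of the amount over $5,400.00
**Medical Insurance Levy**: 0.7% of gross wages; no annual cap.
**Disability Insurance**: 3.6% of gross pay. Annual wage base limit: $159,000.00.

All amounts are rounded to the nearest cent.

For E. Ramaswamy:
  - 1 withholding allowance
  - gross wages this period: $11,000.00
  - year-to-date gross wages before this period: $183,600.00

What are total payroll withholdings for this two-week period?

Regional Income Tax: taxable = $11,000.00 − 1×$200.00 = $10,800.00
  $485.80 + 14.24% × ($10,800.00 − $5,400.00) = $485.80 + 14.24% × $5,400.00 = $1,254.76
Medical Insurance Levy: 0.7% × $11,000.00 = $77.00
Disability Insurance: YTD $183,600.00 ≥ cap $159,000.00 → $0.00
Total: $1,254.76 + $77.00 + $0.00 = $1,331.76

$1,331.76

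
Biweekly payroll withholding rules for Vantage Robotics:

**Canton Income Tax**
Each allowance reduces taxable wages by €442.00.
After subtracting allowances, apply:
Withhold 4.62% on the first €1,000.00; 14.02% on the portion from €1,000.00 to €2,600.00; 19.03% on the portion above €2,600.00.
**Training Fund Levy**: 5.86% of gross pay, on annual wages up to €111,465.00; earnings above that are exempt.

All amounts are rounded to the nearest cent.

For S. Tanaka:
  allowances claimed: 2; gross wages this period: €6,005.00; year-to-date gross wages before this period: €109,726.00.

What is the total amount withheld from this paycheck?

€852.18

Canton Income Tax: taxable = €6,005.00 − 2×€442.00 = €5,121.00
  €270.52 + 19.03% × (€5,121.00 − €2,600.00) = €270.52 + 19.03% × €2,521.00 = €750.27
Training Fund Levy: cap €111,465.00 − YTD €109,726.00 = €1,739.00 subject; 5.86% × €1,739.00 = €101.91
Total: €750.27 + €101.91 = €852.18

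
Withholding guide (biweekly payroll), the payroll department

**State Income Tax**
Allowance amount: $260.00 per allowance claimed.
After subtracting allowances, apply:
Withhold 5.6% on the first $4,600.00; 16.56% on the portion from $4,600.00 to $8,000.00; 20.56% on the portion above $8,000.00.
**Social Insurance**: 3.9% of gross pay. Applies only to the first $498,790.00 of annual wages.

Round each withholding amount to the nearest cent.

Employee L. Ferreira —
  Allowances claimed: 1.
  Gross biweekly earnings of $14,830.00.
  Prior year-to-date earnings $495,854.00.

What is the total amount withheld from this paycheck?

$2,285.93

State Income Tax: taxable = $14,830.00 − 1×$260.00 = $14,570.00
  $820.64 + 20.56% × ($14,570.00 − $8,000.00) = $820.64 + 20.56% × $6,570.00 = $2,171.43
Social Insurance: cap $498,790.00 − YTD $495,854.00 = $2,936.00 subject; 3.9% × $2,936.00 = $114.50
Total: $2,171.43 + $114.50 = $2,285.93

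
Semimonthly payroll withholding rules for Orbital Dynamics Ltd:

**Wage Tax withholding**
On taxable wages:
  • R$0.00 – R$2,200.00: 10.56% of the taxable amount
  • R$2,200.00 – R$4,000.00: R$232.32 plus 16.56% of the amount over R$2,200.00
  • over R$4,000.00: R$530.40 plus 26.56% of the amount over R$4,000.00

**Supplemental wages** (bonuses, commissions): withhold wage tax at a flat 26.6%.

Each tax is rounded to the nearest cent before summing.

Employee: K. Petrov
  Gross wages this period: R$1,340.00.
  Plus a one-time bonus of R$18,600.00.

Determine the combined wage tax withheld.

Wage Tax: taxable = R$1,340.00
  10.56% × R$1,340.00 = R$141.50
Supplemental (26.6% flat on bonus): 26.6% × R$18,600.00 = R$4,947.60
Total wage tax: R$141.50 + R$4,947.60 = R$5,089.10

R$5,089.10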